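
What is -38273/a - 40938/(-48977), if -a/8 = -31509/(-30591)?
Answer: 2124186982061/457249272 ≈ 4645.6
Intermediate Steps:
a = -9336/1133 (a = -(-252072)/(-30591) = -(-252072)*(-1)/30591 = -8*1167/1133 = -9336/1133 ≈ -8.2401)
-38273/a - 40938/(-48977) = -38273/(-9336/1133) - 40938/(-48977) = -38273*(-1133/9336) - 40938*(-1/48977) = 43363309/9336 + 40938/48977 = 2124186982061/457249272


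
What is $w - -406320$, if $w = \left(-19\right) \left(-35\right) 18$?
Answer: $418290$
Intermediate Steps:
$w = 11970$ ($w = 665 \cdot 18 = 11970$)
$w - -406320 = 11970 - -406320 = 11970 + 406320 = 418290$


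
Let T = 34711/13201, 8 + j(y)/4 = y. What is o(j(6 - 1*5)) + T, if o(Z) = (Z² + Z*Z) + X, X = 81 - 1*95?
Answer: 20549065/13201 ≈ 1556.6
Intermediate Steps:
j(y) = -32 + 4*y
X = -14 (X = 81 - 95 = -14)
o(Z) = -14 + 2*Z² (o(Z) = (Z² + Z*Z) - 14 = (Z² + Z²) - 14 = 2*Z² - 14 = -14 + 2*Z²)
T = 34711/13201 (T = 34711*(1/13201) = 34711/13201 ≈ 2.6294)
o(j(6 - 1*5)) + T = (-14 + 2*(-32 + 4*(6 - 1*5))²) + 34711/13201 = (-14 + 2*(-32 + 4*(6 - 5))²) + 34711/13201 = (-14 + 2*(-32 + 4*1)²) + 34711/13201 = (-14 + 2*(-32 + 4)²) + 34711/13201 = (-14 + 2*(-28)²) + 34711/13201 = (-14 + 2*784) + 34711/13201 = (-14 + 1568) + 34711/13201 = 1554 + 34711/13201 = 20549065/13201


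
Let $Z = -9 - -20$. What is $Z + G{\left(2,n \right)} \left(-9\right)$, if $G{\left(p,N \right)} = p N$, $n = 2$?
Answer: $-25$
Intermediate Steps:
$Z = 11$ ($Z = -9 + 20 = 11$)
$G{\left(p,N \right)} = N p$
$Z + G{\left(2,n \right)} \left(-9\right) = 11 + 2 \cdot 2 \left(-9\right) = 11 + 4 \left(-9\right) = 11 - 36 = -25$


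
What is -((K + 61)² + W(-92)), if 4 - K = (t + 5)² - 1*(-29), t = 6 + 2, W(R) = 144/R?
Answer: -406811/23 ≈ -17687.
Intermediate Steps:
t = 8
K = -194 (K = 4 - ((8 + 5)² - 1*(-29)) = 4 - (13² + 29) = 4 - (169 + 29) = 4 - 1*198 = 4 - 198 = -194)
-((K + 61)² + W(-92)) = -((-194 + 61)² + 144/(-92)) = -((-133)² + 144*(-1/92)) = -(17689 - 36/23) = -1*406811/23 = -406811/23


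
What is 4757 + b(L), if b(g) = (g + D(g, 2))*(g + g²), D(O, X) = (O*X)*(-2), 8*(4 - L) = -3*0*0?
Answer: 4517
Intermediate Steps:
L = 4 (L = 4 - (-3*0)*0/8 = 4 - 0*0 = 4 - ⅛*0 = 4 + 0 = 4)
D(O, X) = -2*O*X
b(g) = -3*g*(g + g²) (b(g) = (g - 2*g*2)*(g + g²) = (g - 4*g)*(g + g²) = (-3*g)*(g + g²) = -3*g*(g + g²))
4757 + b(L) = 4757 + 3*4²*(-1 - 1*4) = 4757 + 3*16*(-1 - 4) = 4757 + 3*16*(-5) = 4757 - 240 = 4517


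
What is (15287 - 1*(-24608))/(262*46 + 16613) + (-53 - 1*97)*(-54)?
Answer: 46445279/5733 ≈ 8101.4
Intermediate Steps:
(15287 - 1*(-24608))/(262*46 + 16613) + (-53 - 1*97)*(-54) = (15287 + 24608)/(12052 + 16613) + (-53 - 97)*(-54) = 39895/28665 - 150*(-54) = 39895*(1/28665) + 8100 = 7979/5733 + 8100 = 46445279/5733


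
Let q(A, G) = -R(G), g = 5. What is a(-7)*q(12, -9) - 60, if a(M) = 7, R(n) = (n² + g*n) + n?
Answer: -249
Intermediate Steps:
R(n) = n² + 6*n (R(n) = (n² + 5*n) + n = n² + 6*n)
q(A, G) = -G*(6 + G)
a(-7)*q(12, -9) - 60 = 7*(-1*(-9)*(6 - 9)) - 60 = 7*(-1*(-9)*(-3)) - 60 = 7*(-27) - 60 = -189 - 60 = -249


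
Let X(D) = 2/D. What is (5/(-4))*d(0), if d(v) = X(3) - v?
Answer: -⅚ ≈ -0.83333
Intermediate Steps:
d(v) = ⅔ - v (d(v) = 2/3 - v = 2*(⅓) - v = ⅔ - v)
(5/(-4))*d(0) = (5/(-4))*(⅔ - 1*0) = (-¼*5)*(⅔ + 0) = -5/4*⅔ = -⅚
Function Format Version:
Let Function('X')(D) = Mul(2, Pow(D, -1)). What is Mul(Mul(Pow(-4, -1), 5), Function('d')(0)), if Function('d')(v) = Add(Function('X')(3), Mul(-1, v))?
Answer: Rational(-5, 6) ≈ -0.83333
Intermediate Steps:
Function('d')(v) = Add(Rational(2, 3), Mul(-1, v)) (Function('d')(v) = Add(Mul(2, Pow(3, -1)), Mul(-1, v)) = Add(Mul(2, Rational(1, 3)), Mul(-1, v)) = Add(Rational(2, 3), Mul(-1, v)))
Mul(Mul(Pow(-4, -1), 5), Function('d')(0)) = Mul(Mul(Pow(-4, -1), 5), Add(Rational(2, 3), Mul(-1, 0))) = Mul(Mul(Rational(-1, 4), 5), Add(Rational(2, 3), 0)) = Mul(Rational(-5, 4), Rational(2, 3)) = Rational(-5, 6)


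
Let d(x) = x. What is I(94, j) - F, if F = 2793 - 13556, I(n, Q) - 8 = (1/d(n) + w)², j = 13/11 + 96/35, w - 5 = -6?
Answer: 95181205/8836 ≈ 10772.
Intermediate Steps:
w = -1 (w = 5 - 6 = -1)
j = 1511/385 (j = 13*(1/11) + 96*(1/35) = 13/11 + 96/35 = 1511/385 ≈ 3.9247)
I(n, Q) = 8 + (-1 + 1/n)² (I(n, Q) = 8 + (1/n - 1)² = 8 + (-1 + 1/n)²)
F = -10763
I(94, j) - F = (8 + (-1 + 94)²/94²) - 1*(-10763) = (8 + (1/8836)*93²) + 10763 = (8 + (1/8836)*8649) + 10763 = (8 + 8649/8836) + 10763 = 79337/8836 + 10763 = 95181205/8836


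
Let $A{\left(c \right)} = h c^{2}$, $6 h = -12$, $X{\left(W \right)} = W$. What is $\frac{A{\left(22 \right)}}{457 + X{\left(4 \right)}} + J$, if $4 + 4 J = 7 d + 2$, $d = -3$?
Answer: $- \frac{14475}{1844} \approx -7.8498$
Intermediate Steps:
$J = - \frac{23}{4}$ ($J = -1 + \frac{7 \left(-3\right) + 2}{4} = -1 + \frac{-21 + 2}{4} = -1 + \frac{1}{4} \left(-19\right) = -1 - \frac{19}{4} = - \frac{23}{4} \approx -5.75$)
$h = -2$ ($h = \frac{1}{6} \left(-12\right) = -2$)
$A{\left(c \right)} = - 2 c^{2}$
$\frac{A{\left(22 \right)}}{457 + X{\left(4 \right)}} + J = \frac{\left(-2\right) 22^{2}}{457 + 4} - \frac{23}{4} = \frac{\left(-2\right) 484}{461} - \frac{23}{4} = \left(-968\right) \frac{1}{461} - \frac{23}{4} = - \frac{968}{461} - \frac{23}{4} = - \frac{14475}{1844}$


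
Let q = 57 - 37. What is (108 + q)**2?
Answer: 16384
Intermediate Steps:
q = 20
(108 + q)**2 = (108 + 20)**2 = 128**2 = 16384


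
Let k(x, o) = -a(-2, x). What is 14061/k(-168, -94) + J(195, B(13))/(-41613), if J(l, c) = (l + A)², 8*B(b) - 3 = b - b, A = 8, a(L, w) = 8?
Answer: -585450065/332904 ≈ -1758.6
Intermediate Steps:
B(b) = 3/8 (B(b) = 3/8 + (b - b)/8 = 3/8 + (⅛)*0 = 3/8 + 0 = 3/8)
k(x, o) = -8 (k(x, o) = -1*8 = -8)
J(l, c) = (8 + l)² (J(l, c) = (l + 8)² = (8 + l)²)
14061/k(-168, -94) + J(195, B(13))/(-41613) = 14061/(-8) + (8 + 195)²/(-41613) = 14061*(-⅛) + 203²*(-1/41613) = -14061/8 + 41209*(-1/41613) = -14061/8 - 41209/41613 = -585450065/332904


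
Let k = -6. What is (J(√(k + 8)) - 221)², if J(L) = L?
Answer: (221 - √2)² ≈ 48218.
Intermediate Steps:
(J(√(k + 8)) - 221)² = (√(-6 + 8) - 221)² = (√2 - 221)² = (-221 + √2)²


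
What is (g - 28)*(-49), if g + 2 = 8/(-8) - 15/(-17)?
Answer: 25088/17 ≈ 1475.8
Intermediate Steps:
g = -36/17 (g = -2 + (8/(-8) - 15/(-17)) = -2 + (8*(-1/8) - 15*(-1/17)) = -2 + (-1 + 15/17) = -2 - 2/17 = -36/17 ≈ -2.1176)
(g - 28)*(-49) = (-36/17 - 28)*(-49) = -512/17*(-49) = 25088/17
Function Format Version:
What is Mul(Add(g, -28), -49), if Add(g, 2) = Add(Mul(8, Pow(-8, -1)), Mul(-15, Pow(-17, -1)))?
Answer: Rational(25088, 17) ≈ 1475.8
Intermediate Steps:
g = Rational(-36, 17) (g = Add(-2, Add(Mul(8, Pow(-8, -1)), Mul(-15, Pow(-17, -1)))) = Add(-2, Add(Mul(8, Rational(-1, 8)), Mul(-15, Rational(-1, 17)))) = Add(-2, Add(-1, Rational(15, 17))) = Add(-2, Rational(-2, 17)) = Rational(-36, 17) ≈ -2.1176)
Mul(Add(g, -28), -49) = Mul(Add(Rational(-36, 17), -28), -49) = Mul(Rational(-512, 17), -49) = Rational(25088, 17)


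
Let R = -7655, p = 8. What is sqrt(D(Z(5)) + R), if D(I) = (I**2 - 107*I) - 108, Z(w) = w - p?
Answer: I*sqrt(7433) ≈ 86.215*I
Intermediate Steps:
Z(w) = -8 + w (Z(w) = w - 1*8 = w - 8 = -8 + w)
D(I) = -108 + I**2 - 107*I
sqrt(D(Z(5)) + R) = sqrt((-108 + (-8 + 5)**2 - 107*(-8 + 5)) - 7655) = sqrt((-108 + (-3)**2 - 107*(-3)) - 7655) = sqrt((-108 + 9 + 321) - 7655) = sqrt(222 - 7655) = sqrt(-7433) = I*sqrt(7433)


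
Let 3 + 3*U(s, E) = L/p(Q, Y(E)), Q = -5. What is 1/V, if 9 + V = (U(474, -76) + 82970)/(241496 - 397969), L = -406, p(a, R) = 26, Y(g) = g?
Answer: -6102447/58157611 ≈ -0.10493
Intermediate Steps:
U(s, E) = -242/39 (U(s, E) = -1 + (-406/26)/3 = -1 + (-406*1/26)/3 = -1 + (⅓)*(-203/13) = -1 - 203/39 = -242/39)
V = -58157611/6102447 (V = -9 + (-242/39 + 82970)/(241496 - 397969) = -9 + (3235588/39)/(-156473) = -9 + (3235588/39)*(-1/156473) = -9 - 3235588/6102447 = -58157611/6102447 ≈ -9.5302)
1/V = 1/(-58157611/6102447) = -6102447/58157611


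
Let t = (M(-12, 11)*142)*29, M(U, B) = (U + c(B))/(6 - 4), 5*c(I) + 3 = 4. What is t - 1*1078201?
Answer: -5512486/5 ≈ -1.1025e+6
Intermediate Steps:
c(I) = ⅕ (c(I) = -⅗ + (⅕)*4 = -⅗ + ⅘ = ⅕)
M(U, B) = ⅒ + U/2 (M(U, B) = (U + ⅕)/(6 - 4) = (⅕ + U)/2 = (⅕ + U)*(½) = ⅒ + U/2)
t = -121481/5 (t = ((⅒ + (½)*(-12))*142)*29 = ((⅒ - 6)*142)*29 = -59/10*142*29 = -4189/5*29 = -121481/5 ≈ -24296.)
t - 1*1078201 = -121481/5 - 1*1078201 = -121481/5 - 1078201 = -5512486/5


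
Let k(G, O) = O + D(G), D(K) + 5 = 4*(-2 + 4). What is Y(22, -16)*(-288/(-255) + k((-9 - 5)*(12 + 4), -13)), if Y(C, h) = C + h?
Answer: -4524/85 ≈ -53.224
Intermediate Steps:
D(K) = 3 (D(K) = -5 + 4*(-2 + 4) = -5 + 4*2 = -5 + 8 = 3)
k(G, O) = 3 + O (k(G, O) = O + 3 = 3 + O)
Y(22, -16)*(-288/(-255) + k((-9 - 5)*(12 + 4), -13)) = (22 - 16)*(-288/(-255) + (3 - 13)) = 6*(-288*(-1/255) - 10) = 6*(96/85 - 10) = 6*(-754/85) = -4524/85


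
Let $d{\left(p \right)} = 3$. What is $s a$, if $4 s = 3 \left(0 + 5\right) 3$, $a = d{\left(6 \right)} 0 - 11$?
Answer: $- \frac{495}{4} \approx -123.75$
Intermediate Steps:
$a = -11$ ($a = 3 \cdot 0 - 11 = 0 - 11 = -11$)
$s = \frac{45}{4}$ ($s = \frac{3 \left(0 + 5\right) 3}{4} = \frac{3 \cdot 5 \cdot 3}{4} = \frac{15 \cdot 3}{4} = \frac{1}{4} \cdot 45 = \frac{45}{4} \approx 11.25$)
$s a = \frac{45}{4} \left(-11\right) = - \frac{495}{4}$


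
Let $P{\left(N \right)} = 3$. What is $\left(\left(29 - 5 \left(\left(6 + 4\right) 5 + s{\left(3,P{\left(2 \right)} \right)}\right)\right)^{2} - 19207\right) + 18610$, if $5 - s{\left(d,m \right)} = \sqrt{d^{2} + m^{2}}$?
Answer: $60369 - 7380 \sqrt{2} \approx 49932.0$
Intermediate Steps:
$s{\left(d,m \right)} = 5 - \sqrt{d^{2} + m^{2}}$
$\left(\left(29 - 5 \left(\left(6 + 4\right) 5 + s{\left(3,P{\left(2 \right)} \right)}\right)\right)^{2} - 19207\right) + 18610 = \left(\left(29 - 5 \left(\left(6 + 4\right) 5 + \left(5 - \sqrt{3^{2} + 3^{2}}\right)\right)\right)^{2} - 19207\right) + 18610 = \left(\left(29 - 5 \left(10 \cdot 5 + \left(5 - \sqrt{9 + 9}\right)\right)\right)^{2} - 19207\right) + 18610 = \left(\left(29 - 5 \left(50 + \left(5 - \sqrt{18}\right)\right)\right)^{2} - 19207\right) + 18610 = \left(\left(29 - 5 \left(50 + \left(5 - 3 \sqrt{2}\right)\right)\right)^{2} - 19207\right) + 18610 = \left(\left(29 - 5 \left(55 - 3 \sqrt{2}\right)\right)^{2} - 19207\right) + 18610 = \left(\left(29 - \left(275 - 15 \sqrt{2}\right)\right)^{2} - 19207\right) + 18610 = \left(\left(-246 + 15 \sqrt{2}\right)^{2} - 19207\right) + 18610 = \left(-19207 + \left(-246 + 15 \sqrt{2}\right)^{2}\right) + 18610 = -597 + \left(-246 + 15 \sqrt{2}\right)^{2}$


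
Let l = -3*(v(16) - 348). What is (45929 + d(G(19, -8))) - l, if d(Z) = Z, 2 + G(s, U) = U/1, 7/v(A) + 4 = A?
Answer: 179507/4 ≈ 44877.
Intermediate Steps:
v(A) = 7/(-4 + A)
G(s, U) = -2 + U (G(s, U) = -2 + U/1 = -2 + U*1 = -2 + U)
l = 4169/4 (l = -3*(7/(-4 + 16) - 348) = -3*(7/12 - 348) = -3*(-4169/12) = 4169/4 ≈ 1042.3)
(45929 + d(G(19, -8))) - l = (45929 + (-2 - 8)) - 1*4169/4 = (45929 - 10) - 4169/4 = 45919 - 4169/4 = 179507/4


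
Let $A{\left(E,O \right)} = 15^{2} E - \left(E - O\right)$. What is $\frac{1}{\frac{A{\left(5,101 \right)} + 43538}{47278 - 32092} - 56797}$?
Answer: $- \frac{15186}{862474483} \approx -1.7607 \cdot 10^{-5}$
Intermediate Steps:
$A{\left(E,O \right)} = O + 224 E$ ($A{\left(E,O \right)} = 225 E - \left(E - O\right) = O + 224 E$)
$\frac{1}{\frac{A{\left(5,101 \right)} + 43538}{47278 - 32092} - 56797} = \frac{1}{\frac{\left(101 + 224 \cdot 5\right) + 43538}{47278 - 32092} - 56797} = \frac{1}{\frac{\left(101 + 1120\right) + 43538}{15186} - 56797} = \frac{1}{\left(1221 + 43538\right) \frac{1}{15186} - 56797} = \frac{1}{44759 \cdot \frac{1}{15186} - 56797} = \frac{1}{\frac{44759}{15186} - 56797} = \frac{1}{- \frac{862474483}{15186}} = - \frac{15186}{862474483}$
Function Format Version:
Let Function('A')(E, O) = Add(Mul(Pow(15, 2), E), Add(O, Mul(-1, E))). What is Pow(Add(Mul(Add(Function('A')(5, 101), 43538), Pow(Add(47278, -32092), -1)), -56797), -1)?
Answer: Rational(-15186, 862474483) ≈ -1.7607e-5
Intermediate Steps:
Function('A')(E, O) = Add(O, Mul(224, E)) (Function('A')(E, O) = Add(Mul(225, E), Add(O, Mul(-1, E))) = Add(O, Mul(224, E)))
Pow(Add(Mul(Add(Function('A')(5, 101), 43538), Pow(Add(47278, -32092), -1)), -56797), -1) = Pow(Add(Mul(Add(Add(101, Mul(224, 5)), 43538), Pow(Add(47278, -32092), -1)), -56797), -1) = Pow(Add(Mul(Add(Add(101, 1120), 43538), Pow(15186, -1)), -56797), -1) = Pow(Add(Mul(Add(1221, 43538), Rational(1, 15186)), -56797), -1) = Pow(Add(Mul(44759, Rational(1, 15186)), -56797), -1) = Pow(Add(Rational(44759, 15186), -56797), -1) = Pow(Rational(-862474483, 15186), -1) = Rational(-15186, 862474483)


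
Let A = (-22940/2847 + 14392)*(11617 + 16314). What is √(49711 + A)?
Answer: √3256814986336587/2847 ≈ 20045.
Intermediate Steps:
A = 1143804727204/2847 (A = (-22940*1/2847 + 14392)*27931 = (-22940/2847 + 14392)*27931 = (40951084/2847)*27931 = 1143804727204/2847 ≈ 4.0176e+8)
√(49711 + A) = √(49711 + 1143804727204/2847) = √(1143946254421/2847) = √3256814986336587/2847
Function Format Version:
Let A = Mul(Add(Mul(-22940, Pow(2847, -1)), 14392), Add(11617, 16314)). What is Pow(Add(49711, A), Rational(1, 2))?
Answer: Mul(Rational(1, 2847), Pow(3256814986336587, Rational(1, 2))) ≈ 20045.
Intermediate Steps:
A = Rational(1143804727204, 2847) (A = Mul(Add(Mul(-22940, Rational(1, 2847)), 14392), 27931) = Mul(Add(Rational(-22940, 2847), 14392), 27931) = Mul(Rational(40951084, 2847), 27931) = Rational(1143804727204, 2847) ≈ 4.0176e+8)
Pow(Add(49711, A), Rational(1, 2)) = Pow(Add(49711, Rational(1143804727204, 2847)), Rational(1, 2)) = Pow(Rational(1143946254421, 2847), Rational(1, 2)) = Mul(Rational(1, 2847), Pow(3256814986336587, Rational(1, 2)))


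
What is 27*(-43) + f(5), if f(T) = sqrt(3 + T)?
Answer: -1161 + 2*sqrt(2) ≈ -1158.2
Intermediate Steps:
27*(-43) + f(5) = 27*(-43) + sqrt(3 + 5) = -1161 + sqrt(8) = -1161 + 2*sqrt(2)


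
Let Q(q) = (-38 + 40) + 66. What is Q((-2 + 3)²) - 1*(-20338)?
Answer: 20406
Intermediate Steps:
Q(q) = 68 (Q(q) = 2 + 66 = 68)
Q((-2 + 3)²) - 1*(-20338) = 68 - 1*(-20338) = 68 + 20338 = 20406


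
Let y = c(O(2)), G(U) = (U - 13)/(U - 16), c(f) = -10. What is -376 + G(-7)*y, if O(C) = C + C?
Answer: -8848/23 ≈ -384.70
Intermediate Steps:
O(C) = 2*C
G(U) = (-13 + U)/(-16 + U)
y = -10
-376 + G(-7)*y = -376 + ((-13 - 7)/(-16 - 7))*(-10) = -376 + (-20/(-23))*(-10) = -376 - 1/23*(-20)*(-10) = -376 + (20/23)*(-10) = -376 - 200/23 = -8848/23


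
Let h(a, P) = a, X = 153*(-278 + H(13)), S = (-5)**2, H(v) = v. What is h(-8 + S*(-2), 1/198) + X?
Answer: -40603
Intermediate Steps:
S = 25
X = -40545 (X = 153*(-278 + 13) = 153*(-265) = -40545)
h(-8 + S*(-2), 1/198) + X = (-8 + 25*(-2)) - 40545 = (-8 - 50) - 40545 = -58 - 40545 = -40603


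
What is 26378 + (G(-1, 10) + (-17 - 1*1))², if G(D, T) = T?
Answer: 26442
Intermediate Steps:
26378 + (G(-1, 10) + (-17 - 1*1))² = 26378 + (10 + (-17 - 1*1))² = 26378 + (10 + (-17 - 1))² = 26378 + (10 - 18)² = 26378 + (-8)² = 26378 + 64 = 26442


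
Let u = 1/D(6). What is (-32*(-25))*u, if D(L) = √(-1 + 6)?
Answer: 160*√5 ≈ 357.77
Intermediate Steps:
D(L) = √5
u = √5/5 (u = 1/(√5) = √5/5 ≈ 0.44721)
(-32*(-25))*u = (-32*(-25))*(√5/5) = 800*(√5/5) = 160*√5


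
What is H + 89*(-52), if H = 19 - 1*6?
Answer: -4615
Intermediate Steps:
H = 13 (H = 19 - 6 = 13)
H + 89*(-52) = 13 + 89*(-52) = 13 - 4628 = -4615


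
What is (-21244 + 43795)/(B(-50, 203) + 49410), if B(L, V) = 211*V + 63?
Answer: 22551/92306 ≈ 0.24431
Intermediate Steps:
B(L, V) = 63 + 211*V
(-21244 + 43795)/(B(-50, 203) + 49410) = (-21244 + 43795)/((63 + 211*203) + 49410) = 22551/((63 + 42833) + 49410) = 22551/(42896 + 49410) = 22551/92306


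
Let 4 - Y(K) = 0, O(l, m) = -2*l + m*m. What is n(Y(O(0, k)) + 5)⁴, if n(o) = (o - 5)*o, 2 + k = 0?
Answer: 1679616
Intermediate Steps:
k = -2 (k = -2 + 0 = -2)
O(l, m) = m² - 2*l (O(l, m) = -2*l + m² = m² - 2*l)
Y(K) = 4 (Y(K) = 4 - 1*0 = 4 + 0 = 4)
n(o) = o*(-5 + o) (n(o) = (-5 + o)*o = o*(-5 + o))
n(Y(O(0, k)) + 5)⁴ = ((4 + 5)*(-5 + (4 + 5)))⁴ = (9*(-5 + 9))⁴ = (9*4)⁴ = 36⁴ = 1679616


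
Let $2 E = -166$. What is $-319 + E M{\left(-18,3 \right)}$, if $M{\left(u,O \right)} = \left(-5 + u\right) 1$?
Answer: $1590$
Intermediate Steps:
$M{\left(u,O \right)} = -5 + u$
$E = -83$ ($E = \frac{1}{2} \left(-166\right) = -83$)
$-319 + E M{\left(-18,3 \right)} = -319 - 83 \left(-5 - 18\right) = -319 - -1909 = -319 + 1909 = 1590$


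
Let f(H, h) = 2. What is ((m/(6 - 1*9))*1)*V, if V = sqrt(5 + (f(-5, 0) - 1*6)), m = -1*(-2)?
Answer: -2/3 ≈ -0.66667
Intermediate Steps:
m = 2
V = 1 (V = sqrt(5 + (2 - 1*6)) = sqrt(5 + (2 - 6)) = sqrt(5 - 4) = sqrt(1) = 1)
((m/(6 - 1*9))*1)*V = ((2/(6 - 1*9))*1)*1 = ((2/(6 - 9))*1)*1 = ((2/(-3))*1)*1 = ((2*(-1/3))*1)*1 = -2/3*1*1 = -2/3*1 = -2/3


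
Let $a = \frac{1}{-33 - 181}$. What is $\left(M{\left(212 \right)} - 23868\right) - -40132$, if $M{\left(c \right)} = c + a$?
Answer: $\frac{3525863}{214} \approx 16476.0$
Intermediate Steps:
$a = - \frac{1}{214}$ ($a = \frac{1}{-214} = - \frac{1}{214} \approx -0.0046729$)
$M{\left(c \right)} = - \frac{1}{214} + c$ ($M{\left(c \right)} = c - \frac{1}{214} = - \frac{1}{214} + c$)
$\left(M{\left(212 \right)} - 23868\right) - -40132 = \left(\left(- \frac{1}{214} + 212\right) - 23868\right) - -40132 = \left(\frac{45367}{214} - 23868\right) + \left(-121551 + 161683\right) = - \frac{5062385}{214} + 40132 = \frac{3525863}{214}$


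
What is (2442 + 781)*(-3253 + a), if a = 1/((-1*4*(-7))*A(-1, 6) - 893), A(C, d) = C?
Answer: -9656153122/921 ≈ -1.0484e+7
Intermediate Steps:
a = -1/921 (a = 1/((-1*4*(-7))*(-1) - 893) = 1/(-4*(-7)*(-1) - 893) = 1/(28*(-1) - 893) = 1/(-28 - 893) = 1/(-921) = -1/921 ≈ -0.0010858)
(2442 + 781)*(-3253 + a) = (2442 + 781)*(-3253 - 1/921) = 3223*(-2996014/921) = -9656153122/921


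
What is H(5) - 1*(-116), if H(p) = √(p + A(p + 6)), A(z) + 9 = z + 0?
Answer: 116 + √7 ≈ 118.65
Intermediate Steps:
A(z) = -9 + z (A(z) = -9 + (z + 0) = -9 + z)
H(p) = √(-3 + 2*p) (H(p) = √(p + (-9 + (p + 6))) = √(p + (-9 + (6 + p))) = √(p + (-3 + p)) = √(-3 + 2*p))
H(5) - 1*(-116) = √(-3 + 2*5) - 1*(-116) = √(-3 + 10) + 116 = √7 + 116 = 116 + √7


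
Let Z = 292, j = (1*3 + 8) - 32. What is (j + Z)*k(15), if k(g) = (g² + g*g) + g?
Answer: 126015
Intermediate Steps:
k(g) = g + 2*g² (k(g) = (g² + g²) + g = 2*g² + g = g + 2*g²)
j = -21 (j = (3 + 8) - 32 = 11 - 32 = -21)
(j + Z)*k(15) = (-21 + 292)*(15*(1 + 2*15)) = 271*(15*(1 + 30)) = 271*(15*31) = 271*465 = 126015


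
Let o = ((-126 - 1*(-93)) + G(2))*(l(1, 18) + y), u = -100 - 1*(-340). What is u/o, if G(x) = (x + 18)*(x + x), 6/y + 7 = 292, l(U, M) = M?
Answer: 1425/5029 ≈ 0.28336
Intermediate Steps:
y = 2/95 (y = 6/(-7 + 292) = 6/285 = 6*(1/285) = 2/95 ≈ 0.021053)
G(x) = 2*x*(18 + x) (G(x) = (18 + x)*(2*x) = 2*x*(18 + x))
u = 240 (u = -100 + 340 = 240)
o = 80464/95 (o = ((-126 - 1*(-93)) + 2*2*(18 + 2))*(18 + 2/95) = ((-126 + 93) + 2*2*20)*(1712/95) = (-33 + 80)*(1712/95) = 47*(1712/95) = 80464/95 ≈ 846.99)
u/o = 240/(80464/95) = 240*(95/80464) = 1425/5029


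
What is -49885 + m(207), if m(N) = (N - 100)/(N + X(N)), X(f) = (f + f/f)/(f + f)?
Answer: -2142688256/42953 ≈ -49885.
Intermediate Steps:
X(f) = (1 + f)/(2*f) (X(f) = (f + 1)/((2*f)) = (1 + f)*(1/(2*f)) = (1 + f)/(2*f))
m(N) = (-100 + N)/(N + (1 + N)/(2*N)) (m(N) = (N - 100)/(N + (1 + N)/(2*N)) = (-100 + N)/(N + (1 + N)/(2*N)))
-49885 + m(207) = -49885 + 2*207*(-100 + 207)/(1 + 207 + 2*207²) = -49885 + 2*207*107/(1 + 207 + 2*42849) = -49885 + 2*207*107/(1 + 207 + 85698) = -49885 + 2*207*107/85906 = -49885 + 2*207*(1/85906)*107 = -49885 + 22149/42953 = -2142688256/42953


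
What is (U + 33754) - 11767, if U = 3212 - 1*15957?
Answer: 9242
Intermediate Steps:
U = -12745 (U = 3212 - 15957 = -12745)
(U + 33754) - 11767 = (-12745 + 33754) - 11767 = 21009 - 11767 = 9242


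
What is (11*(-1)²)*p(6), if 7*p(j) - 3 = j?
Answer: 99/7 ≈ 14.143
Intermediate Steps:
p(j) = 3/7 + j/7
(11*(-1)²)*p(6) = (11*(-1)²)*(3/7 + (⅐)*6) = (11*1)*(3/7 + 6/7) = 11*(9/7) = 99/7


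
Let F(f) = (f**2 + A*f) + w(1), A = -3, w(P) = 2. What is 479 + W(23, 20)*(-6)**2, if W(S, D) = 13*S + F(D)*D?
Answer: 257483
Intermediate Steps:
F(f) = 2 + f**2 - 3*f (F(f) = (f**2 - 3*f) + 2 = 2 + f**2 - 3*f)
W(S, D) = 13*S + D*(2 + D**2 - 3*D) (W(S, D) = 13*S + (2 + D**2 - 3*D)*D = 13*S + D*(2 + D**2 - 3*D))
479 + W(23, 20)*(-6)**2 = 479 + (13*23 + 20*(2 + 20**2 - 3*20))*(-6)**2 = 479 + (299 + 20*(2 + 400 - 60))*36 = 479 + (299 + 20*342)*36 = 479 + (299 + 6840)*36 = 479 + 7139*36 = 479 + 257004 = 257483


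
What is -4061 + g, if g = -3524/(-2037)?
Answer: -8268733/2037 ≈ -4059.3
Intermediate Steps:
g = 3524/2037 (g = -3524*(-1/2037) = 3524/2037 ≈ 1.7300)
-4061 + g = -4061 + 3524/2037 = -8268733/2037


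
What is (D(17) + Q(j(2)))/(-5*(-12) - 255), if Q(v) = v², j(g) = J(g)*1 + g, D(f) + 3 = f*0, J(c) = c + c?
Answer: -11/65 ≈ -0.16923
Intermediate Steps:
J(c) = 2*c
D(f) = -3 (D(f) = -3 + f*0 = -3 + 0 = -3)
j(g) = 3*g (j(g) = (2*g)*1 + g = 2*g + g = 3*g)
(D(17) + Q(j(2)))/(-5*(-12) - 255) = (-3 + (3*2)²)/(-5*(-12) - 255) = (-3 + 6²)/(60 - 255) = (-3 + 36)/(-195) = 33*(-1/195) = -11/65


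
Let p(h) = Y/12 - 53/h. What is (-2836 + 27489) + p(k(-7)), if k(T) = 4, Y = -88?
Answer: 295589/12 ≈ 24632.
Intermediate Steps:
p(h) = -22/3 - 53/h (p(h) = -88/12 - 53/h = -88*1/12 - 53/h = -22/3 - 53/h)
(-2836 + 27489) + p(k(-7)) = (-2836 + 27489) + (-22/3 - 53/4) = 24653 + (-22/3 - 53*1/4) = 24653 + (-22/3 - 53/4) = 24653 - 247/12 = 295589/12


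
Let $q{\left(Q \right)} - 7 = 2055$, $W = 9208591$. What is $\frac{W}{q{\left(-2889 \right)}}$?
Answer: $\frac{9208591}{2062} \approx 4465.9$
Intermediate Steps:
$q{\left(Q \right)} = 2062$ ($q{\left(Q \right)} = 7 + 2055 = 2062$)
$\frac{W}{q{\left(-2889 \right)}} = \frac{9208591}{2062}$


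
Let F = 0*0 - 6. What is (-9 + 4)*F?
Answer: 30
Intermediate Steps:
F = -6 (F = 0 - 6 = -6)
(-9 + 4)*F = (-9 + 4)*(-6) = -5*(-6) = 30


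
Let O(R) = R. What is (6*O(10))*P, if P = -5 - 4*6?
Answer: -1740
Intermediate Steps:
P = -29 (P = -5 - 24 = -29)
(6*O(10))*P = (6*10)*(-29) = 60*(-29) = -1740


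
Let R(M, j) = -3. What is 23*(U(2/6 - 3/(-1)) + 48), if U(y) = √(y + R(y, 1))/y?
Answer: 1104 + 23*√3/10 ≈ 1108.0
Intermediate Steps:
U(y) = √(-3 + y)/y (U(y) = √(y - 3)/y = √(-3 + y)/y)
23*(U(2/6 - 3/(-1)) + 48) = 23*(√(-3 + (2/6 - 3/(-1)))/(2/6 - 3/(-1)) + 48) = 23*(√(-3 + (2*(⅙) - 3*(-1)))/(2*(⅙) - 3*(-1)) + 48) = 23*(√(-3 + (⅓ + 3))/(⅓ + 3) + 48) = 23*(√(-3 + 10/3)/(10/3) + 48) = 23*(3*√(⅓)/10 + 48) = 23*(3*(√3/3)/10 + 48) = 23*(√3/10 + 48) = 23*(48 + √3/10) = 1104 + 23*√3/10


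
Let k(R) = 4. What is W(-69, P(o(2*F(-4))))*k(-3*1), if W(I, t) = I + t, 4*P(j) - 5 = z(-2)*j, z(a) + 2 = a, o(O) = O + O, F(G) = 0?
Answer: -271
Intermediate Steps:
o(O) = 2*O
z(a) = -2 + a
P(j) = 5/4 - j (P(j) = 5/4 + ((-2 - 2)*j)/4 = 5/4 + (-4*j)/4 = 5/4 - j)
W(-69, P(o(2*F(-4))))*k(-3*1) = (-69 + (5/4 - 2*2*0))*4 = (-69 + (5/4 - 2*0))*4 = (-69 + (5/4 - 1*0))*4 = (-69 + (5/4 + 0))*4 = (-69 + 5/4)*4 = -271/4*4 = -271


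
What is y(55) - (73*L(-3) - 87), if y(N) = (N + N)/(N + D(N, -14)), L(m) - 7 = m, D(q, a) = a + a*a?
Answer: -48475/237 ≈ -204.54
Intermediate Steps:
D(q, a) = a + a²
L(m) = 7 + m
y(N) = 2*N/(182 + N) (y(N) = (N + N)/(N - 14*(1 - 14)) = (2*N)/(N - 14*(-13)) = (2*N)/(N + 182) = (2*N)/(182 + N) = 2*N/(182 + N))
y(55) - (73*L(-3) - 87) = 2*55/(182 + 55) - (73*(7 - 3) - 87) = 2*55/237 - (73*4 - 87) = 2*55*(1/237) - (292 - 87) = 110/237 - 1*205 = 110/237 - 205 = -48475/237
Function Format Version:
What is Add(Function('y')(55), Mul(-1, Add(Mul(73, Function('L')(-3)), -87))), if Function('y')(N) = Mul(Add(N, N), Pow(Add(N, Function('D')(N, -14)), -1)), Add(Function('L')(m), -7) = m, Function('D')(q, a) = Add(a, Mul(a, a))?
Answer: Rational(-48475, 237) ≈ -204.54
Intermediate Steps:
Function('D')(q, a) = Add(a, Pow(a, 2))
Function('L')(m) = Add(7, m)
Function('y')(N) = Mul(2, N, Pow(Add(182, N), -1)) (Function('y')(N) = Mul(Add(N, N), Pow(Add(N, Mul(-14, Add(1, -14))), -1)) = Mul(Mul(2, N), Pow(Add(N, Mul(-14, -13)), -1)) = Mul(Mul(2, N), Pow(Add(N, 182), -1)) = Mul(Mul(2, N), Pow(Add(182, N), -1)) = Mul(2, N, Pow(Add(182, N), -1)))
Add(Function('y')(55), Mul(-1, Add(Mul(73, Function('L')(-3)), -87))) = Add(Mul(2, 55, Pow(Add(182, 55), -1)), Mul(-1, Add(Mul(73, Add(7, -3)), -87))) = Add(Mul(2, 55, Pow(237, -1)), Mul(-1, Add(Mul(73, 4), -87))) = Add(Mul(2, 55, Rational(1, 237)), Mul(-1, Add(292, -87))) = Add(Rational(110, 237), Mul(-1, 205)) = Add(Rational(110, 237), -205) = Rational(-48475, 237)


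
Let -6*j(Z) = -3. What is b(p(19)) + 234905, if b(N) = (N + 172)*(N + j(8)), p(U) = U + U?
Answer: 242990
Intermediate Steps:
p(U) = 2*U
j(Z) = ½ (j(Z) = -⅙*(-3) = ½)
b(N) = (½ + N)*(172 + N) (b(N) = (N + 172)*(N + ½) = (172 + N)*(½ + N) = (½ + N)*(172 + N))
b(p(19)) + 234905 = (86 + (2*19)² + 345*(2*19)/2) + 234905 = (86 + 38² + (345/2)*38) + 234905 = (86 + 1444 + 6555) + 234905 = 8085 + 234905 = 242990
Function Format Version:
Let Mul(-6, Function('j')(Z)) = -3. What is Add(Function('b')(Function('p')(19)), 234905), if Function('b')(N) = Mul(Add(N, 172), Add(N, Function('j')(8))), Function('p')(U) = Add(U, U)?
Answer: 242990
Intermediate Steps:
Function('p')(U) = Mul(2, U)
Function('j')(Z) = Rational(1, 2) (Function('j')(Z) = Mul(Rational(-1, 6), -3) = Rational(1, 2))
Function('b')(N) = Mul(Add(Rational(1, 2), N), Add(172, N)) (Function('b')(N) = Mul(Add(N, 172), Add(N, Rational(1, 2))) = Mul(Add(172, N), Add(Rational(1, 2), N)) = Mul(Add(Rational(1, 2), N), Add(172, N)))
Add(Function('b')(Function('p')(19)), 234905) = Add(Add(86, Pow(Mul(2, 19), 2), Mul(Rational(345, 2), Mul(2, 19))), 234905) = Add(Add(86, Pow(38, 2), Mul(Rational(345, 2), 38)), 234905) = Add(Add(86, 1444, 6555), 234905) = Add(8085, 234905) = 242990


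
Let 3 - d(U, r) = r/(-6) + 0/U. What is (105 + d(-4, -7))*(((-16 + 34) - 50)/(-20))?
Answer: 2564/15 ≈ 170.93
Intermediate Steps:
d(U, r) = 3 + r/6 (d(U, r) = 3 - (r/(-6) + 0/U) = 3 - (r*(-⅙) + 0) = 3 - (-r/6 + 0) = 3 - (-1)*r/6 = 3 + r/6)
(105 + d(-4, -7))*(((-16 + 34) - 50)/(-20)) = (105 + (3 + (⅙)*(-7)))*(((-16 + 34) - 50)/(-20)) = (105 + (3 - 7/6))*((18 - 50)*(-1/20)) = (105 + 11/6)*(-32*(-1/20)) = (641/6)*(8/5) = 2564/15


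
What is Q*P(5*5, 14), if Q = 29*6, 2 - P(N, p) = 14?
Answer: -2088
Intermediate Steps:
P(N, p) = -12 (P(N, p) = 2 - 1*14 = 2 - 14 = -12)
Q = 174
Q*P(5*5, 14) = 174*(-12) = -2088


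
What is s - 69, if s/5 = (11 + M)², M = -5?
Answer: 111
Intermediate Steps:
s = 180 (s = 5*(11 - 5)² = 5*6² = 5*36 = 180)
s - 69 = 180 - 69 = 111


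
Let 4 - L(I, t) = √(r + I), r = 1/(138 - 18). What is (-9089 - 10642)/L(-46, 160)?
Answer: -9470880/7439 - 39462*I*√165570/7439 ≈ -1273.1 - 2158.5*I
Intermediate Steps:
r = 1/120 ≈ 0.0083333
L(I, t) = 4 - √(1/120 + I)
(-9089 - 10642)/L(-46, 160) = (-9089 - 10642)/(4 - √(30 + 3600*(-46))/60) = -19731/(4 - √(30 - 165600)/60) = -19731/(4 - I*√165570/60)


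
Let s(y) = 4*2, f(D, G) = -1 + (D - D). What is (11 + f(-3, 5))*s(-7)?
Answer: 80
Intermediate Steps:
f(D, G) = -1 (f(D, G) = -1 + 0 = -1)
s(y) = 8
(11 + f(-3, 5))*s(-7) = (11 - 1)*8 = 10*8 = 80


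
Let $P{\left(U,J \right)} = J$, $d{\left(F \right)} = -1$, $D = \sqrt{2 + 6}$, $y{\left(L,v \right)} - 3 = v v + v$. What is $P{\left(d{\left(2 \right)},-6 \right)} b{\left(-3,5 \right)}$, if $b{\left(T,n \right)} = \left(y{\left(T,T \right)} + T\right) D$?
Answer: $- 72 \sqrt{2} \approx -101.82$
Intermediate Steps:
$y{\left(L,v \right)} = 3 + v + v^{2}$ ($y{\left(L,v \right)} = 3 + \left(v v + v\right) = 3 + \left(v^{2} + v\right) = 3 + \left(v + v^{2}\right) = 3 + v + v^{2}$)
$D = 2 \sqrt{2}$ ($D = \sqrt{8} = 2 \sqrt{2} \approx 2.8284$)
$b{\left(T,n \right)} = 2 \sqrt{2} \left(3 + T^{2} + 2 T\right)$ ($b{\left(T,n \right)} = \left(\left(3 + T + T^{2}\right) + T\right) 2 \sqrt{2} = \left(3 + T^{2} + 2 T\right) 2 \sqrt{2} = 2 \sqrt{2} \left(3 + T^{2} + 2 T\right)$)
$P{\left(d{\left(2 \right)},-6 \right)} b{\left(-3,5 \right)} = - 6 \cdot 2 \sqrt{2} \left(3 + \left(-3\right)^{2} + 2 \left(-3\right)\right) = - 6 \cdot 2 \sqrt{2} \left(3 + 9 - 6\right) = - 6 \cdot 2 \sqrt{2} \cdot 6 = - 6 \cdot 12 \sqrt{2} = - 72 \sqrt{2}$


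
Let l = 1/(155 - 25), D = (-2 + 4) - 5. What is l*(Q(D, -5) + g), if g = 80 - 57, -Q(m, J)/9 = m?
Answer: 5/13 ≈ 0.38462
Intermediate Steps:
D = -3 (D = 2 - 5 = -3)
Q(m, J) = -9*m
g = 23
l = 1/130 ≈ 0.0076923
l*(Q(D, -5) + g) = (-9*(-3) + 23)/130 = (27 + 23)/130 = (1/130)*50 = 5/13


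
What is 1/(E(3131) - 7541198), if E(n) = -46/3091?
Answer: -3091/23309843064 ≈ -1.3261e-7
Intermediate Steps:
E(n) = -46/3091 (E(n) = -46*1/3091 = -46/3091)
1/(E(3131) - 7541198) = 1/(-46/3091 - 7541198) = 1/(-23309843064/3091) = -3091/23309843064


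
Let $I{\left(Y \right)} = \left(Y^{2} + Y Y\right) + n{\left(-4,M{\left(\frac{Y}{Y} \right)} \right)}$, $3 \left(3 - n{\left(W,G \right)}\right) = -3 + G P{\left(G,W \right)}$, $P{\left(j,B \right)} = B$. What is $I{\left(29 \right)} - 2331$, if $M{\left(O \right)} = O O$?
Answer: $- \frac{1931}{3} \approx -643.67$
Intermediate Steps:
$M{\left(O \right)} = O^{2}$
$n{\left(W,G \right)} = 4 - \frac{G W}{3}$ ($n{\left(W,G \right)} = 3 - \frac{-3 + G W}{3} = 3 - \left(-1 + \frac{G W}{3}\right) = 4 - \frac{G W}{3}$)
$I{\left(Y \right)} = \frac{16}{3} + 2 Y^{2}$ ($I{\left(Y \right)} = \left(Y^{2} + Y Y\right) - \left(-4 + \frac{1}{3} \left(\frac{Y}{Y}\right)^{2} \left(-4\right)\right) = \left(Y^{2} + Y^{2}\right) + \left(4 - \frac{1}{3} \cdot 1^{2} \left(-4\right)\right) = 2 Y^{2} + \left(4 - \frac{1}{3} \left(-4\right)\right) = 2 Y^{2} + \left(4 + \frac{4}{3}\right) = 2 Y^{2} + \frac{16}{3} = \frac{16}{3} + 2 Y^{2}$)
$I{\left(29 \right)} - 2331 = \left(\frac{16}{3} + 2 \cdot 29^{2}\right) - 2331 = \left(\frac{16}{3} + 2 \cdot 841\right) - 2331 = \left(\frac{16}{3} + 1682\right) - 2331 = \frac{5062}{3} - 2331 = - \frac{1931}{3}$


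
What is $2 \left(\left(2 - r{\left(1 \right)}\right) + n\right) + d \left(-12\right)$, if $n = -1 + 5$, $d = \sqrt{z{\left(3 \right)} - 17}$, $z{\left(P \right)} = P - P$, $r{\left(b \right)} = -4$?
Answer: $20 - 12 i \sqrt{17} \approx 20.0 - 49.477 i$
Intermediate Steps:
$z{\left(P \right)} = 0$
$d = i \sqrt{17}$ ($d = \sqrt{0 - 17} = \sqrt{-17} = i \sqrt{17} \approx 4.1231 i$)
$n = 4$
$2 \left(\left(2 - r{\left(1 \right)}\right) + n\right) + d \left(-12\right) = 2 \left(\left(2 - -4\right) + 4\right) + i \sqrt{17} \left(-12\right) = 2 \left(\left(2 + 4\right) + 4\right) - 12 i \sqrt{17} = 2 \left(6 + 4\right) - 12 i \sqrt{17} = 2 \cdot 10 - 12 i \sqrt{17} = 20 - 12 i \sqrt{17}$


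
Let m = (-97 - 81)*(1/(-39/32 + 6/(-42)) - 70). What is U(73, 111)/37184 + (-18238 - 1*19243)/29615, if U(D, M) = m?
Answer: -2223927321/2399051920 ≈ -0.92700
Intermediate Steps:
m = 3840172/305 (m = -178*(1/(-39*1/32 + 6*(-1/42)) - 70) = -178*(1/(-39/32 - ⅐) - 70) = -178*(1/(-305/224) - 70) = -178*(-224/305 - 70) = -178*(-21574/305) = 3840172/305 ≈ 12591.)
U(D, M) = 3840172/305
U(73, 111)/37184 + (-18238 - 1*19243)/29615 = (3840172/305)/37184 + (-18238 - 1*19243)/29615 = (3840172/305)*(1/37184) + (-18238 - 19243)*(1/29615) = 137149/405040 - 37481*1/29615 = 137149/405040 - 37481/29615 = -2223927321/2399051920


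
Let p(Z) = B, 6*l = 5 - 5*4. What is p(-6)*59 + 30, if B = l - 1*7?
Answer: -1061/2 ≈ -530.50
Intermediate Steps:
l = -5/2 (l = (5 - 5*4)/6 = (5 - 20)/6 = (⅙)*(-15) = -5/2 ≈ -2.5000)
B = -19/2 (B = -5/2 - 1*7 = -5/2 - 7 = -19/2 ≈ -9.5000)
p(Z) = -19/2
p(-6)*59 + 30 = -19/2*59 + 30 = -1121/2 + 30 = -1061/2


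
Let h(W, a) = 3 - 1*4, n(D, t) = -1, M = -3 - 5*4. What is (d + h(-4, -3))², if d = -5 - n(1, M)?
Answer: 25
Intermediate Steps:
M = -23 (M = -3 - 20 = -23)
d = -4 (d = -5 - 1*(-1) = -5 + 1 = -4)
h(W, a) = -1 (h(W, a) = 3 - 4 = -1)
(d + h(-4, -3))² = (-4 - 1)² = (-5)² = 25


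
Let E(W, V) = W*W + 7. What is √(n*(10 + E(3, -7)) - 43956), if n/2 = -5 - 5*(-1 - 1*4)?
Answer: 2*I*√10729 ≈ 207.16*I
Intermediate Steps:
E(W, V) = 7 + W² (E(W, V) = W² + 7 = 7 + W²)
n = 40 (n = 2*(-5 - 5*(-1 - 1*4)) = 2*(-5 - 5*(-1 - 4)) = 2*(-5 - 5*(-5)) = 2*(-5 + 25) = 2*20 = 40)
√(n*(10 + E(3, -7)) - 43956) = √(40*(10 + (7 + 3²)) - 43956) = √(40*(10 + (7 + 9)) - 43956) = √(40*(10 + 16) - 43956) = √(40*26 - 43956) = √(1040 - 43956) = √(-42916) = 2*I*√10729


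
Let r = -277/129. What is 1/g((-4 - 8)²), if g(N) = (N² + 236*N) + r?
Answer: 129/7058603 ≈ 1.8276e-5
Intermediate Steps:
r = -277/129 (r = -277*1/129 = -277/129 ≈ -2.1473)
g(N) = -277/129 + N² + 236*N (g(N) = (N² + 236*N) - 277/129 = -277/129 + N² + 236*N)
1/g((-4 - 8)²) = 1/(-277/129 + ((-4 - 8)²)² + 236*(-4 - 8)²) = 1/(-277/129 + ((-12)²)² + 236*(-12)²) = 1/(-277/129 + 144² + 236*144) = 1/(-277/129 + 20736 + 33984) = 1/(7058603/129) = 129/7058603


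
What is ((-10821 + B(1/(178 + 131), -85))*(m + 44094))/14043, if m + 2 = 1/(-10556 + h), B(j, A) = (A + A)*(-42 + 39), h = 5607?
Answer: -107141751737/3309467 ≈ -32374.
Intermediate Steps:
B(j, A) = -6*A (B(j, A) = (2*A)*(-3) = -6*A)
m = -9899/4949 (m = -2 + 1/(-10556 + 5607) = -2 + 1/(-4949) = -2 - 1/4949 = -9899/4949 ≈ -2.0002)
((-10821 + B(1/(178 + 131), -85))*(m + 44094))/14043 = ((-10821 - 6*(-85))*(-9899/4949 + 44094))/14043 = ((-10821 + 510)*(218211307/4949))*(1/14043) = -10311*218211307/4949*(1/14043) = -321425255211/707*1/14043 = -107141751737/3309467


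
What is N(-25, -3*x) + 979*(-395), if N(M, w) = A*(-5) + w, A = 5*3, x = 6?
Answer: -386798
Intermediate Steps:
A = 15
N(M, w) = -75 + w (N(M, w) = 15*(-5) + w = -75 + w)
N(-25, -3*x) + 979*(-395) = (-75 - 3*6) + 979*(-395) = (-75 - 18) - 386705 = -93 - 386705 = -386798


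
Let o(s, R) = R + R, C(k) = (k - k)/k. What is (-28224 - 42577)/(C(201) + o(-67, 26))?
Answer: -70801/52 ≈ -1361.6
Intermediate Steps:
C(k) = 0 (C(k) = 0/k = 0)
o(s, R) = 2*R
(-28224 - 42577)/(C(201) + o(-67, 26)) = (-28224 - 42577)/(0 + 2*26) = -70801/(0 + 52) = -70801/52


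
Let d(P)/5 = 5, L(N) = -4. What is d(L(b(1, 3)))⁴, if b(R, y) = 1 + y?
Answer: 390625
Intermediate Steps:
d(P) = 25 (d(P) = 5*5 = 25)
d(L(b(1, 3)))⁴ = 25⁴ = 390625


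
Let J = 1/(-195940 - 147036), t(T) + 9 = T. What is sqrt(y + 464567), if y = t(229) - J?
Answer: sqrt(854282402779567)/42872 ≈ 681.75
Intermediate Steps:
t(T) = -9 + T
J = -1/342976 (J = 1/(-342976) = -1/342976 ≈ -2.9157e-6)
y = 75454721/342976 (y = (-9 + 229) - 1*(-1/342976) = 220 + 1/342976 = 75454721/342976 ≈ 220.00)
sqrt(y + 464567) = sqrt(75454721/342976 + 464567) = sqrt(159410786113/342976) = sqrt(854282402779567)/42872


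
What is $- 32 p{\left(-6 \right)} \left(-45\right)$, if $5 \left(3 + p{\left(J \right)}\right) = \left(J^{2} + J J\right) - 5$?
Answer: $14976$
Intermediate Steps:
$p{\left(J \right)} = -4 + \frac{2 J^{2}}{5}$ ($p{\left(J \right)} = -3 + \frac{\left(J^{2} + J J\right) - 5}{5} = -3 + \frac{\left(J^{2} + J^{2}\right) - 5}{5} = -3 + \frac{2 J^{2} - 5}{5} = -3 + \frac{-5 + 2 J^{2}}{5} = -3 + \left(-1 + \frac{2 J^{2}}{5}\right) = -4 + \frac{2 J^{2}}{5}$)
$- 32 p{\left(-6 \right)} \left(-45\right) = - 32 \left(-4 + \frac{2 \left(-6\right)^{2}}{5}\right) \left(-45\right) = - 32 \left(-4 + \frac{2}{5} \cdot 36\right) \left(-45\right) = - 32 \left(-4 + \frac{72}{5}\right) \left(-45\right) = \left(-32\right) \frac{52}{5} \left(-45\right) = \left(- \frac{1664}{5}\right) \left(-45\right) = 14976$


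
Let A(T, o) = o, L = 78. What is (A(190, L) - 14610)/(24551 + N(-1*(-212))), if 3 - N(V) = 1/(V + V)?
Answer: -6161568/10410895 ≈ -0.59184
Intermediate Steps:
N(V) = 3 - 1/(2*V) (N(V) = 3 - 1/(V + V) = 3 - 1/(2*V))
(A(190, L) - 14610)/(24551 + N(-1*(-212))) = (78 - 14610)/(24551 + (3 - 1/(2*((-1*(-212)))))) = -14532/(24551 + (3 - 1/2/212)) = -14532/(24551 + (3 - 1/2*1/212)) = -14532/(24551 + (3 - 1/424)) = -14532/(24551 + 1271/424) = -14532/10410895/424 = -14532*424/10410895 = -6161568/10410895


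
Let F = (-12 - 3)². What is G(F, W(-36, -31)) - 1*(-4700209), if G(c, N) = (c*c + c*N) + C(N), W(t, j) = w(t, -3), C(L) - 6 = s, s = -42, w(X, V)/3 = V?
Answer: 4748773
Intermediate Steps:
w(X, V) = 3*V
C(L) = -36 (C(L) = 6 - 42 = -36)
W(t, j) = -9 (W(t, j) = 3*(-3) = -9)
F = 225 (F = (-15)² = 225)
G(c, N) = -36 + c² + N*c (G(c, N) = (c*c + c*N) - 36 = (c² + N*c) - 36 = -36 + c² + N*c)
G(F, W(-36, -31)) - 1*(-4700209) = (-36 + 225² - 9*225) - 1*(-4700209) = (-36 + 50625 - 2025) + 4700209 = 48564 + 4700209 = 4748773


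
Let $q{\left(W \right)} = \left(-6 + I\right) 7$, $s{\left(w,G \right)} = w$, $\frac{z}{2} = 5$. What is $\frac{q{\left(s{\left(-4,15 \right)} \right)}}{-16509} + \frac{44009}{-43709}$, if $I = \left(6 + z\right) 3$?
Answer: $- \frac{246465009}{240530627} \approx -1.0247$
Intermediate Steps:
$z = 10$ ($z = 2 \cdot 5 = 10$)
$I = 48$ ($I = \left(6 + 10\right) 3 = 16 \cdot 3 = 48$)
$q{\left(W \right)} = 294$ ($q{\left(W \right)} = \left(-6 + 48\right) 7 = 42 \cdot 7 = 294$)
$\frac{q{\left(s{\left(-4,15 \right)} \right)}}{-16509} + \frac{44009}{-43709} = \frac{294}{-16509} + \frac{44009}{-43709} = 294 \left(- \frac{1}{16509}\right) + 44009 \left(- \frac{1}{43709}\right) = - \frac{98}{5503} - \frac{44009}{43709} = - \frac{246465009}{240530627}$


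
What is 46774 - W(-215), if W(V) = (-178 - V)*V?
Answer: 54729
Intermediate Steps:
W(V) = V*(-178 - V)
46774 - W(-215) = 46774 - (-1)*(-215)*(178 - 215) = 46774 - (-1)*(-215)*(-37) = 46774 - 1*(-7955) = 46774 + 7955 = 54729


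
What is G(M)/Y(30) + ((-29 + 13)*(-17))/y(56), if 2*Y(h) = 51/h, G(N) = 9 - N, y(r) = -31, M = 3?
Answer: -904/527 ≈ -1.7154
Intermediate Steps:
Y(h) = 51/(2*h) (Y(h) = (51/h)/2 = 51/(2*h))
G(M)/Y(30) + ((-29 + 13)*(-17))/y(56) = (9 - 1*3)/(((51/2)/30)) + ((-29 + 13)*(-17))/(-31) = (9 - 3)/(((51/2)*(1/30))) - 16*(-17)*(-1/31) = 6/(17/20) + 272*(-1/31) = 6*(20/17) - 272/31 = 120/17 - 272/31 = -904/527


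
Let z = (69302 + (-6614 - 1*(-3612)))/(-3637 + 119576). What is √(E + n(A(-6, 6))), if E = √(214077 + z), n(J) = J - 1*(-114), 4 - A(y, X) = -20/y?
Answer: √(13871990976072 + 3130353*√319733219736913)/347817 ≈ 24.028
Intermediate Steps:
A(y, X) = 4 + 20/y (A(y, X) = 4 - (-20)/y = 4 + 20/y)
n(J) = 114 + J (n(J) = J + 114 = 114 + J)
z = 66300/115939 (z = (69302 + (-6614 + 3612))/115939 = (69302 - 3002)*(1/115939) = 66300*(1/115939) = 66300/115939 ≈ 0.57185)
E = 3*√319733219736913/115939 (E = √(214077 + 66300/115939) = √(24819939603/115939) = 3*√319733219736913/115939 ≈ 462.69)
√(E + n(A(-6, 6))) = √(3*√319733219736913/115939 + (114 + (4 + 20/(-6)))) = √(3*√319733219736913/115939 + (114 + (4 + 20*(-⅙)))) = √(3*√319733219736913/115939 + (114 + (4 - 10/3))) = √(3*√319733219736913/115939 + (114 + ⅔)) = √(3*√319733219736913/115939 + 344/3) = √(344/3 + 3*√319733219736913/115939)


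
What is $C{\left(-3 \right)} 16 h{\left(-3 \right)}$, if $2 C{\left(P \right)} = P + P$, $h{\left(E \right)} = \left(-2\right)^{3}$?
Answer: $384$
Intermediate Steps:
$h{\left(E \right)} = -8$
$C{\left(P \right)} = P$ ($C{\left(P \right)} = \frac{P + P}{2} = \frac{2 P}{2} = P$)
$C{\left(-3 \right)} 16 h{\left(-3 \right)} = \left(-3\right) 16 \left(-8\right) = \left(-48\right) \left(-8\right) = 384$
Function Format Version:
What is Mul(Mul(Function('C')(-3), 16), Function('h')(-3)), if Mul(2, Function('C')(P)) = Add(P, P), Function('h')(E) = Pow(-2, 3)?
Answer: 384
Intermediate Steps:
Function('h')(E) = -8
Function('C')(P) = P (Function('C')(P) = Mul(Rational(1, 2), Add(P, P)) = Mul(Rational(1, 2), Mul(2, P)) = P)
Mul(Mul(Function('C')(-3), 16), Function('h')(-3)) = Mul(Mul(-3, 16), -8) = Mul(-48, -8) = 384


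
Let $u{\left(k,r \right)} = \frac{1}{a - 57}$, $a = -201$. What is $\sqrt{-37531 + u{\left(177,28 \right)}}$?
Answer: $\frac{i \sqrt{2498213742}}{258} \approx 193.73 i$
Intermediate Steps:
$u{\left(k,r \right)} = - \frac{1}{258}$ ($u{\left(k,r \right)} = \frac{1}{-201 - 57} = \frac{1}{-258} = - \frac{1}{258}$)
$\sqrt{-37531 + u{\left(177,28 \right)}} = \sqrt{-37531 - \frac{1}{258}} = \sqrt{- \frac{9682999}{258}} = \frac{i \sqrt{2498213742}}{258}$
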